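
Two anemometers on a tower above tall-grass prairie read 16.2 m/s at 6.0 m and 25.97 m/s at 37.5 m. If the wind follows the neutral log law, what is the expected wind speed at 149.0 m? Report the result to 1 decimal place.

Log law: V ∝ ln(z/z₀). From the pair, with r = V₁/V₂ = 0.62380,
ln z₀ = (ln z₁ − r·ln z₂)/(1 − r) = (1.7918 − 0.62380×3.6243)/0.37620 = -1.2469 → z₀ = 0.2874 m
V₃ = V₁ · ln(z₃/z₀)/ln(z₁/z₀) = 16.2 × 6.2509/3.0387 = 33.3251 m/s

33.3 m/s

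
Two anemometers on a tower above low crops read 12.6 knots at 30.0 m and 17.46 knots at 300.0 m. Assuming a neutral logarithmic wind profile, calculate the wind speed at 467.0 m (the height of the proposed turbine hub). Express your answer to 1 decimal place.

Log law: V ∝ ln(z/z₀). From the pair, with r = V₁/V₂ = 0.72165,
ln z₀ = (ln z₁ − r·ln z₂)/(1 − r) = (3.4012 − 0.72165×5.7038)/0.27835 = -2.5685 → z₀ = 0.07665 m
V₃ = V₁ · ln(z₃/z₀)/ln(z₁/z₀) = 12.6 × 8.7148/5.9697 = 18.3941 knots

18.4 knots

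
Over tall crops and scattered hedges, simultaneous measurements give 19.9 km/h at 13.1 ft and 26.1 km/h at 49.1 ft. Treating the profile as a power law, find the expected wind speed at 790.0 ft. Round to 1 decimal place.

First find α: α = ln(V₂/V₁)/ln(z₂/z₁) = ln(26.1/19.9)/ln(49.1/13.1) = 0.27122/1.32125 = 0.2053
Extrapolate from 49.1 ft to 790.0 ft: V₃ = 26.1 × (790.0/49.1)^0.2053 = 26.1 × 1.7688 = 46.1648 km/h

46.2 km/h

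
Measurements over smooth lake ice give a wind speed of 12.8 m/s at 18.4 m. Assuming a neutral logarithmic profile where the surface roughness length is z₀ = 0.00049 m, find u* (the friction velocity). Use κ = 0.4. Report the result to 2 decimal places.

Log law: V(z) = (u*/κ) · ln(z/z₀) ⇒ u* = κ · V / ln(z/z₀)
u* = 0.4 × 12.8 / ln(18.4/0.00049) = 0.4 × 12.8 / 10.5335
   = 5.1200 / 10.5335 = 0.4861 m/s

u* ≈ 0.49 m/s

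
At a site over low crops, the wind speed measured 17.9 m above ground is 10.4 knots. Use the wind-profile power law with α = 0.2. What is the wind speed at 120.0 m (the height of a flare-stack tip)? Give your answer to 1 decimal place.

Power-law profile: V₂ = V₁ · (z₂/z₁)^α
V₂ = 10.4 × (120.0/17.9)^0.2 = 10.4 × (6.7039)^0.2
    = 10.4 × 1.4631 = 15.2159 knots

15.2 knots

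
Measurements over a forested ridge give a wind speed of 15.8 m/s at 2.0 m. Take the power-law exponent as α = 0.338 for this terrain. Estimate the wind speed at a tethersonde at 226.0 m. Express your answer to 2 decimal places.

78.09 m/s

Power-law profile: V₂ = V₁ · (z₂/z₁)^α
V₂ = 15.8 × (226.0/2.0)^0.338 = 15.8 × (113.0000)^0.338
    = 15.8 × 4.9424 = 78.0904 m/s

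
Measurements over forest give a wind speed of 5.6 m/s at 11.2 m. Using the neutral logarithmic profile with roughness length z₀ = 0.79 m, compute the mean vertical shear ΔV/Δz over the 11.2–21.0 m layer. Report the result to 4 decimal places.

Log law: V₂ = V₁ · ln(z₂/z₀)/ln(z₁/z₀) = 5.6 × 3.2802/2.6516 = 6.9276 m/s
ΔV/Δz = (6.9276 − 5.6)/(21.0 − 11.2) = 1.3276/9.8000 = 0.13547 m/s/m

0.1355 m/s/m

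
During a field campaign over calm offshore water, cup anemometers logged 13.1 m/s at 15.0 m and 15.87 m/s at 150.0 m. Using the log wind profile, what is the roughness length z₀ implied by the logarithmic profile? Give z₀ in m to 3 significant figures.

Log law: V(z) ∝ ln(z/z₀). With r = V₁/V₂ = 13.1/15.87 = 0.82546,
r · ln(z₂/z₀) = ln(z₁/z₀) ⇒ ln z₀ = (ln z₁ − r·ln z₂)/(1 − r)
ln z₀ = (2.70805 − 0.82546×5.01064) / 0.17454 = -8.1814
z₀ = exp(-8.1814) = 0.0002798 m

z₀ ≈ 0.000280 m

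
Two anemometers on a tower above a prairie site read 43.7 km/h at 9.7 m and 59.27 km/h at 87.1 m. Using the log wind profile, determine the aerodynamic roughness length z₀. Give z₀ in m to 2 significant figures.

Log law: V(z) ∝ ln(z/z₀). With r = V₁/V₂ = 43.7/59.27 = 0.73730,
r · ln(z₂/z₀) = ln(z₁/z₀) ⇒ ln z₀ = (ln z₁ − r·ln z₂)/(1 − r)
ln z₀ = (2.27213 − 0.73730×4.46706) / 0.26270 = -3.8883
z₀ = exp(-3.8883) = 0.02048 m

z₀ ≈ 0.020 m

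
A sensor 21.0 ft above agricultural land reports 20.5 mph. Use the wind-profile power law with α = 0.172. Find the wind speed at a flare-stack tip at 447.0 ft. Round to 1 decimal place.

34.7 mph

Power-law profile: V₂ = V₁ · (z₂/z₁)^α
V₂ = 20.5 × (447.0/21.0)^0.172 = 20.5 × (21.2857)^0.172
    = 20.5 × 1.6921 = 34.6885 mph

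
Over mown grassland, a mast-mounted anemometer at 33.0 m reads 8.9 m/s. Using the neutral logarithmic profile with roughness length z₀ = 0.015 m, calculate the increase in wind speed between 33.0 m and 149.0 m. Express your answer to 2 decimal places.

1.74 m/s

Log law: V₂ = V₁ · ln(z₂/z₀)/ln(z₁/z₀) = 8.9 × 9.2037/7.6962 = 10.6432 m/s
ΔV = 10.6432 − 8.9 = 1.7432 m/s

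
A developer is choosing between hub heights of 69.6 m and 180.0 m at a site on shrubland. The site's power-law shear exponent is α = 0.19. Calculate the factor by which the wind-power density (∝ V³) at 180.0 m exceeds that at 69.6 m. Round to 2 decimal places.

1.72

Speed ratio: V_B/V_A = (z_B/z_A)^α = (180.0/69.6)^0.19 = (2.5862)^0.19 = 1.19786
Power-density ratio: P_B/P_A = (V_B/V_A)³ = (1.19786)³ = 1.71877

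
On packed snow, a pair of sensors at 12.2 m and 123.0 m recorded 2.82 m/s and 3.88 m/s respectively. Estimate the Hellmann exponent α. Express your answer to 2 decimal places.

Power law: V₂/V₁ = (z₂/z₁)^α ⇒ α = ln(V₂/V₁) / ln(z₂/z₁)
α = ln(3.88/2.82) / ln(123.0/12.2) = ln(1.3759) / ln(10.0820)
  = 0.31910 / 2.31075 = 0.13809

α ≈ 0.14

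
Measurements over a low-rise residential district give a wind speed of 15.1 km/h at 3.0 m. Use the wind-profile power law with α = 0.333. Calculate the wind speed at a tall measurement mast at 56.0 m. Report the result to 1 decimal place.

Power-law profile: V₂ = V₁ · (z₂/z₁)^α
V₂ = 15.1 × (56.0/3.0)^0.333 = 15.1 × (18.6667)^0.333
    = 15.1 × 2.6501 = 40.0168 km/h

40.0 km/h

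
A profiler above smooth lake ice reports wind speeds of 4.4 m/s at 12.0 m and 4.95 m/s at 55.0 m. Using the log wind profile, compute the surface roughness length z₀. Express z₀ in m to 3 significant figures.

z₀ ≈ 0.0000616 m

Log law: V(z) ∝ ln(z/z₀). With r = V₁/V₂ = 4.4/4.95 = 0.88889,
r · ln(z₂/z₀) = ln(z₁/z₀) ⇒ ln z₀ = (ln z₁ − r·ln z₂)/(1 − r)
ln z₀ = (2.48491 − 0.88889×4.00733) / 0.11111 = -9.6945
z₀ = exp(-9.6945) = 0.00006162 m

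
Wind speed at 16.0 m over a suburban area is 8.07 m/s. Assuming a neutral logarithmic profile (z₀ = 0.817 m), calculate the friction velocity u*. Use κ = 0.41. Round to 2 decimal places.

u* ≈ 1.11 m/s

Log law: V(z) = (u*/κ) · ln(z/z₀) ⇒ u* = κ · V / ln(z/z₀)
u* = 0.41 × 8.07 / ln(16.0/0.817) = 0.41 × 8.07 / 2.9747
   = 3.3087 / 2.9747 = 1.1123 m/s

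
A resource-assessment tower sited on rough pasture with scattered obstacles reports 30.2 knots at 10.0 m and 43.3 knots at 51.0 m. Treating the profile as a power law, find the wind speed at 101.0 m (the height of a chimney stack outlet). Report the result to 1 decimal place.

50.4 knots

First find α: α = ln(V₂/V₁)/ln(z₂/z₁) = ln(43.3/30.2)/ln(51.0/10.0) = 0.36031/1.62924 = 0.2212
Extrapolate from 51.0 m to 101.0 m: V₃ = 43.3 × (101.0/51.0)^0.2212 = 43.3 × 1.1631 = 50.3634 knots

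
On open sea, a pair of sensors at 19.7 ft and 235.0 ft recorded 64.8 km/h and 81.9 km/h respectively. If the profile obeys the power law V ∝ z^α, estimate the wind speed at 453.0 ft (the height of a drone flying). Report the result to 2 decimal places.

87.14 km/h

First find α: α = ln(V₂/V₁)/ln(z₂/z₁) = ln(81.9/64.8)/ln(235.0/19.7) = 0.23419/2.47897 = 0.0945
Extrapolate from 235.0 ft to 453.0 ft: V₃ = 81.9 × (453.0/235.0)^0.0945 = 81.9 × 1.0640 = 87.1388 km/h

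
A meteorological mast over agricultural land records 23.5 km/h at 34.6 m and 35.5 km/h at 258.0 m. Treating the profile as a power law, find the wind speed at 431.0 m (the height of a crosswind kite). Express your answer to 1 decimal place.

First find α: α = ln(V₂/V₁)/ln(z₂/z₁) = ln(35.5/23.5)/ln(258.0/34.6) = 0.41253/2.00911 = 0.2053
Extrapolate from 258.0 m to 431.0 m: V₃ = 35.5 × (431.0/258.0)^0.2053 = 35.5 × 1.1111 = 39.4446 km/h

39.4 km/h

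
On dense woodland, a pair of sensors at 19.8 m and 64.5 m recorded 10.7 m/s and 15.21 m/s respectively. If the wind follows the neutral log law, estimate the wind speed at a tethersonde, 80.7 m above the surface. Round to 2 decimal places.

Log law: V ∝ ln(z/z₀). From the pair, with r = V₁/V₂ = 0.70348,
ln z₀ = (ln z₁ − r·ln z₂)/(1 − r) = (2.9857 − 0.70348×4.1667)/0.29652 = 0.1838 → z₀ = 1.202 m
V₃ = V₁ · ln(z₃/z₀)/ln(z₁/z₀) = 10.7 × 4.2069/2.8019 = 16.0657 m/s

16.07 m/s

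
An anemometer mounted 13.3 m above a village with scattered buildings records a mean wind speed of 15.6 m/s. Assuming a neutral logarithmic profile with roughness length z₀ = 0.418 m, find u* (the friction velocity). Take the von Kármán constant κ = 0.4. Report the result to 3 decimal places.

u* ≈ 1.803 m/s

Log law: V(z) = (u*/κ) · ln(z/z₀) ⇒ u* = κ · V / ln(z/z₀)
u* = 0.4 × 15.6 / ln(13.3/0.418) = 0.4 × 15.6 / 3.4600
   = 6.2400 / 3.4600 = 1.8034 m/s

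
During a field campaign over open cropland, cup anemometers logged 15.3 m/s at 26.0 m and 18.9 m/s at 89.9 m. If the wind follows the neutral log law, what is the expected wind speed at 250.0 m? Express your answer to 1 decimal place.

21.9 m/s

Log law: V ∝ ln(z/z₀). From the pair, with r = V₁/V₂ = 0.80952,
ln z₀ = (ln z₁ − r·ln z₂)/(1 − r) = (3.2581 − 0.80952×4.4987)/0.19048 = -2.0145 → z₀ = 0.1334 m
V₃ = V₁ · ln(z₃/z₀)/ln(z₁/z₀) = 15.3 × 7.5359/5.2726 = 21.8679 m/s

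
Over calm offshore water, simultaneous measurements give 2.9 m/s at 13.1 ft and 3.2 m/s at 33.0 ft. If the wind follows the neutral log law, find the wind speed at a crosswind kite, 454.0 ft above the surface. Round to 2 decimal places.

4.05 m/s

Log law: V ∝ ln(z/z₀). From the pair, with r = V₁/V₂ = 0.90625,
ln z₀ = (ln z₁ − r·ln z₂)/(1 − r) = (2.5726 − 0.90625×3.4965)/0.09375 = -6.3584 → z₀ = 0.001732 ft
V₃ = V₁ · ln(z₃/z₀)/ln(z₁/z₀) = 2.9 × 12.4765/8.9310 = 4.0513 m/s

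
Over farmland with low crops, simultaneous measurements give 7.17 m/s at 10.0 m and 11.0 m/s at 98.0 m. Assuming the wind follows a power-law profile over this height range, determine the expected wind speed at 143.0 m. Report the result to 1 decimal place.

11.8 m/s

First find α: α = ln(V₂/V₁)/ln(z₂/z₁) = ln(11.0/7.17)/ln(98.0/10.0) = 0.42799/2.28238 = 0.1875
Extrapolate from 98.0 m to 143.0 m: V₃ = 11.0 × (143.0/98.0)^0.1875 = 11.0 × 1.0734 = 11.8077 m/s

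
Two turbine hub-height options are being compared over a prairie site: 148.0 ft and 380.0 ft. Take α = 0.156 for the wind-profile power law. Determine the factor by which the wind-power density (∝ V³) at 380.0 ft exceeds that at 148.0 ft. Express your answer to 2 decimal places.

Speed ratio: V_B/V_A = (z_B/z_A)^α = (380.0/148.0)^0.156 = (2.5676)^0.156 = 1.15847
Power-density ratio: P_B/P_A = (V_B/V_A)³ = (1.15847)³ = 1.55473

1.55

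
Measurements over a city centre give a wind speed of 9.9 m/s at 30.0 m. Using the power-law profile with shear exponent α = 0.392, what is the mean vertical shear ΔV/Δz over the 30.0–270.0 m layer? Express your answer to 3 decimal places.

0.056 m/s/m

Power law: V₂ = V₁ · (z₂/z₁)^α = 9.9 × (9.0000)^0.392 = 23.4260 m/s
ΔV/Δz = (23.4260 − 9.9)/(270.0 − 30.0) = 13.5260/240.0000 = 0.05636 m/s/m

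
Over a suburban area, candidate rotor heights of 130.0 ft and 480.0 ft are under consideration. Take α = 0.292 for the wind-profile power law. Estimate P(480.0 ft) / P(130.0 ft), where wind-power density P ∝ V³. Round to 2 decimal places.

Speed ratio: V_B/V_A = (z_B/z_A)^α = (480.0/130.0)^0.292 = (3.6923)^0.292 = 1.46437
Power-density ratio: P_B/P_A = (V_B/V_A)³ = (1.46437)³ = 3.14017

3.14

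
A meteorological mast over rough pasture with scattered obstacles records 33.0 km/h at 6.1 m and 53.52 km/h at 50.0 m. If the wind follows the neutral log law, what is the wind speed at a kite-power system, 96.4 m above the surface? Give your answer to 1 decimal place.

59.9 km/h

Log law: V ∝ ln(z/z₀). From the pair, with r = V₁/V₂ = 0.61659,
ln z₀ = (ln z₁ − r·ln z₂)/(1 − r) = (1.8083 − 0.61659×3.9120)/0.38341 = -1.5749 → z₀ = 0.2070 m
V₃ = V₁ · ln(z₃/z₀)/ln(z₁/z₀) = 33.0 × 6.1434/3.3832 = 59.9234 km/h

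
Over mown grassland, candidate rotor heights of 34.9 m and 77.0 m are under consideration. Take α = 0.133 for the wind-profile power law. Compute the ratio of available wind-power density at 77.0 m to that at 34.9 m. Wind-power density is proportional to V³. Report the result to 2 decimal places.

1.37

Speed ratio: V_B/V_A = (z_B/z_A)^α = (77.0/34.9)^0.133 = (2.2063)^0.133 = 1.11098
Power-density ratio: P_B/P_A = (V_B/V_A)³ = (1.11098)³ = 1.37127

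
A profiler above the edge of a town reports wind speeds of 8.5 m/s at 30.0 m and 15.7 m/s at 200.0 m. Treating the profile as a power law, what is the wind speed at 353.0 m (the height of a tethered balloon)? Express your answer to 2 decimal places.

18.87 m/s

First find α: α = ln(V₂/V₁)/ln(z₂/z₁) = ln(15.7/8.5)/ln(200.0/30.0) = 0.61359/1.89712 = 0.3234
Extrapolate from 200.0 m to 353.0 m: V₃ = 15.7 × (353.0/200.0)^0.3234 = 15.7 × 1.2017 = 18.8671 m/s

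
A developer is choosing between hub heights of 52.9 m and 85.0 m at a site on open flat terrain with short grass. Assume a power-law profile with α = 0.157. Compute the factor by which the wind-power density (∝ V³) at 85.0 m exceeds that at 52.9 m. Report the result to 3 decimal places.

1.250

Speed ratio: V_B/V_A = (z_B/z_A)^α = (85.0/52.9)^0.157 = (1.6068)^0.157 = 1.07730
Power-density ratio: P_B/P_A = (V_B/V_A)³ = (1.07730)³ = 1.25028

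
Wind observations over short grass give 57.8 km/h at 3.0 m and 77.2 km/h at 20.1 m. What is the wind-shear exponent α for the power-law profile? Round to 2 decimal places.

Power law: V₂/V₁ = (z₂/z₁)^α ⇒ α = ln(V₂/V₁) / ln(z₂/z₁)
α = ln(77.2/57.8) / ln(20.1/3.0) = ln(1.3356) / ln(6.7000)
  = 0.28941 / 1.90211 = 0.15215

α ≈ 0.15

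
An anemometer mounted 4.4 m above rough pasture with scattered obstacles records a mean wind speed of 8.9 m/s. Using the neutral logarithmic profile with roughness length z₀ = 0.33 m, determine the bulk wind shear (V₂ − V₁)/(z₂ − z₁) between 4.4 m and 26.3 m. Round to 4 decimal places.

0.2805 m/s/m

Log law: V₂ = V₁ · ln(z₂/z₀)/ln(z₁/z₀) = 8.9 × 4.3782/2.5903 = 15.0433 m/s
ΔV/Δz = (15.0433 − 8.9)/(26.3 − 4.4) = 6.1433/21.9000 = 0.28052 m/s/m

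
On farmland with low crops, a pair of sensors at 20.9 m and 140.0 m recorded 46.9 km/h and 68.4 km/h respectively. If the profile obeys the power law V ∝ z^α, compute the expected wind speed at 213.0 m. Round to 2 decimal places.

74.34 km/h

First find α: α = ln(V₂/V₁)/ln(z₂/z₁) = ln(68.4/46.9)/ln(140.0/20.9) = 0.37736/1.90189 = 0.1984
Extrapolate from 140.0 m to 213.0 m: V₃ = 68.4 × (213.0/140.0)^0.1984 = 68.4 × 1.0868 = 74.3390 km/h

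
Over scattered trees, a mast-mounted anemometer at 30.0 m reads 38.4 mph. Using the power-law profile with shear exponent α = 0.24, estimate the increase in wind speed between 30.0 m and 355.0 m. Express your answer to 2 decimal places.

31.08 mph

Power law: V₂ = V₁ · (z₂/z₁)^α = 38.4 × (11.8333)^0.24 = 69.4827 mph
ΔV = 69.4827 − 38.4 = 31.0827 mph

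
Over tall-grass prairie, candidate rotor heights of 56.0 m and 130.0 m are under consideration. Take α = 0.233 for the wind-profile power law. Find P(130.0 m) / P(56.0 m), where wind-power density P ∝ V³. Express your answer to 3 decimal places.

1.802

Speed ratio: V_B/V_A = (z_B/z_A)^α = (130.0/56.0)^0.233 = (2.3214)^0.233 = 1.21681
Power-density ratio: P_B/P_A = (V_B/V_A)³ = (1.21681)³ = 1.80162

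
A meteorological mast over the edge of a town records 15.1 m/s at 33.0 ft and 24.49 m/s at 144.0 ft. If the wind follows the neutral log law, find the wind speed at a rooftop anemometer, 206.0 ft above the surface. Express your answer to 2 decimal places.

Log law: V ∝ ln(z/z₀). From the pair, with r = V₁/V₂ = 0.61658,
ln z₀ = (ln z₁ − r·ln z₂)/(1 − r) = (3.4965 − 0.61658×4.9698)/0.38342 = 1.1273 → z₀ = 3.087 ft
V₃ = V₁ · ln(z₃/z₀)/ln(z₁/z₀) = 15.1 × 4.2006/2.3692 = 26.7721 m/s

26.77 m/s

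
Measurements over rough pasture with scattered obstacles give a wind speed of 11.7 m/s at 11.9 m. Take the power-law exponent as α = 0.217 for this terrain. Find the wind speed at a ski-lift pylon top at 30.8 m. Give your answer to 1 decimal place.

Power-law profile: V₂ = V₁ · (z₂/z₁)^α
V₂ = 11.7 × (30.8/11.9)^0.217 = 11.7 × (2.5882)^0.217
    = 11.7 × 1.2292 = 14.3816 m/s

14.4 m/s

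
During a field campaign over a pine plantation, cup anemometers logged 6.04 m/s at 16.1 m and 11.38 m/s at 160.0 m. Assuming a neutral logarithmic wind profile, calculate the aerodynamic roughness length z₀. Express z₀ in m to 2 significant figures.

Log law: V(z) ∝ ln(z/z₀). With r = V₁/V₂ = 6.04/11.38 = 0.53076,
r · ln(z₂/z₀) = ln(z₁/z₀) ⇒ ln z₀ = (ln z₁ − r·ln z₂)/(1 − r)
ln z₀ = (2.77882 − 0.53076×5.07517) / 0.46924 = 0.1814
z₀ = exp(0.1814) = 1.199 m

z₀ ≈ 1.2 m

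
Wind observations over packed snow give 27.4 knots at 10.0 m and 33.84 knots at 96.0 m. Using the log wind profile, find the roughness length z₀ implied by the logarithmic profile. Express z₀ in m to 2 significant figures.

z₀ ≈ 0.00066 m

Log law: V(z) ∝ ln(z/z₀). With r = V₁/V₂ = 27.4/33.84 = 0.80969,
r · ln(z₂/z₀) = ln(z₁/z₀) ⇒ ln z₀ = (ln z₁ − r·ln z₂)/(1 − r)
ln z₀ = (2.30259 − 0.80969×4.56435) / 0.19031 = -7.3204
z₀ = exp(-7.3204) = 0.0006619 m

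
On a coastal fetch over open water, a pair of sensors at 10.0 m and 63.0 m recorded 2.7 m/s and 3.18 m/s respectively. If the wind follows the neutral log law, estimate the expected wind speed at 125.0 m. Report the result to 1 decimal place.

3.4 m/s

Log law: V ∝ ln(z/z₀). From the pair, with r = V₁/V₂ = 0.84906,
ln z₀ = (ln z₁ − r·ln z₂)/(1 − r) = (2.3026 − 0.84906×4.1431)/0.15094 = -8.0505 → z₀ = 0.0003189 m
V₃ = V₁ · ln(z₃/z₀)/ln(z₁/z₀) = 2.7 × 12.8788/10.3531 = 3.3587 m/s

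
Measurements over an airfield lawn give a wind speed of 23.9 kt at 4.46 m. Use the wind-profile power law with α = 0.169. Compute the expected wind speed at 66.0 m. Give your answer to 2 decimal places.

Power-law profile: V₂ = V₁ · (z₂/z₁)^α
V₂ = 23.9 × (66.0/4.46)^0.169 = 23.9 × (14.7982)^0.169
    = 23.9 × 1.5768 = 37.6845 kt

37.68 kt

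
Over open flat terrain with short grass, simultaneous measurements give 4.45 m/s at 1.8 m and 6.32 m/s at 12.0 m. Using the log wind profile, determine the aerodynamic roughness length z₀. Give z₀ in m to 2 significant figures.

z₀ ≈ 0.020 m

Log law: V(z) ∝ ln(z/z₀). With r = V₁/V₂ = 4.45/6.32 = 0.70411,
r · ln(z₂/z₀) = ln(z₁/z₀) ⇒ ln z₀ = (ln z₁ − r·ln z₂)/(1 − r)
ln z₀ = (0.58779 − 0.70411×2.48491) / 0.29589 = -3.9268
z₀ = exp(-3.9268) = 0.01971 m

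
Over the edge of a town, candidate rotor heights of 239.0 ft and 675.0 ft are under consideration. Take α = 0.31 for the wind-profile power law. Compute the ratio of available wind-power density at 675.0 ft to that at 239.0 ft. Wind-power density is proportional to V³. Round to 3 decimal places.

2.626

Speed ratio: V_B/V_A = (z_B/z_A)^α = (675.0/239.0)^0.31 = (2.8243)^0.31 = 1.37969
Power-density ratio: P_B/P_A = (V_B/V_A)³ = (1.37969)³ = 2.62629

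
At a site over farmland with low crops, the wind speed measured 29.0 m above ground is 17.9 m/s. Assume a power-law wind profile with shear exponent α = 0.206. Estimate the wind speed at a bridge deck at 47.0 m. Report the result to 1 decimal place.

19.8 m/s

Power-law profile: V₂ = V₁ · (z₂/z₁)^α
V₂ = 17.9 × (47.0/29.0)^0.206 = 17.9 × (1.6207)^0.206
    = 17.9 × 1.1046 = 19.7720 m/s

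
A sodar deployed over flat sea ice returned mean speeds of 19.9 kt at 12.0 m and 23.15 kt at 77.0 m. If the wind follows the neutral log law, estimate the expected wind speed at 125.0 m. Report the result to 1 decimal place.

24.0 kt

Log law: V ∝ ln(z/z₀). From the pair, with r = V₁/V₂ = 0.85961,
ln z₀ = (ln z₁ − r·ln z₂)/(1 − r) = (2.4849 − 0.85961×4.3438)/0.14039 = -8.8973 → z₀ = 0.0001368 m
V₃ = V₁ · ln(z₃/z₀)/ln(z₁/z₀) = 19.9 × 13.7256/11.3822 = 23.9971 kt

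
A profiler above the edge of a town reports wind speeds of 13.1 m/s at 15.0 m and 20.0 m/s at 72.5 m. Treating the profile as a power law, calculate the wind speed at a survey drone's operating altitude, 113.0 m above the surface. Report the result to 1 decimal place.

22.5 m/s

First find α: α = ln(V₂/V₁)/ln(z₂/z₁) = ln(20.0/13.1)/ln(72.5/15.0) = 0.42312/1.57554 = 0.2686
Extrapolate from 72.5 m to 113.0 m: V₃ = 20.0 × (113.0/72.5)^0.2686 = 20.0 × 1.1266 = 22.5316 m/s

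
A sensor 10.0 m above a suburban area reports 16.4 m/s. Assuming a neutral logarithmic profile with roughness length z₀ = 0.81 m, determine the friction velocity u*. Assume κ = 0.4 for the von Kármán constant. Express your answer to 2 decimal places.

u* ≈ 2.61 m/s

Log law: V(z) = (u*/κ) · ln(z/z₀) ⇒ u* = κ · V / ln(z/z₀)
u* = 0.4 × 16.4 / ln(10.0/0.81) = 0.4 × 16.4 / 2.5133
   = 6.5600 / 2.5133 = 2.6101 m/s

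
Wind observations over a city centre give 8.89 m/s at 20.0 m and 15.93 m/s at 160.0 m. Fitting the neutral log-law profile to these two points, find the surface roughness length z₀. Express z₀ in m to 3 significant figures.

Log law: V(z) ∝ ln(z/z₀). With r = V₁/V₂ = 8.89/15.93 = 0.55807,
r · ln(z₂/z₀) = ln(z₁/z₀) ⇒ ln z₀ = (ln z₁ − r·ln z₂)/(1 − r)
ln z₀ = (2.99573 − 0.55807×5.07517) / 0.44193 = 0.3698
z₀ = exp(0.3698) = 1.448 m

z₀ ≈ 1.45 m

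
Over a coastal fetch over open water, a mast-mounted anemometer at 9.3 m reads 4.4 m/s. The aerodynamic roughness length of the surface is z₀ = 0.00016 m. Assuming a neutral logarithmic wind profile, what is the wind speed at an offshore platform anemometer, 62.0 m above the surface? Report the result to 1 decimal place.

Log law: V(z) ∝ ln(z/z₀), so V₂/V₁ = ln(z₂/z₀) / ln(z₁/z₀).
ln(62.0/0.00016) = 12.8675, ln(9.3/0.00016) = 10.9704
V₂ = 4.4 × 12.8675/10.9704 = 4.4 × 1.1729 = 5.1609 m/s

5.2 m/s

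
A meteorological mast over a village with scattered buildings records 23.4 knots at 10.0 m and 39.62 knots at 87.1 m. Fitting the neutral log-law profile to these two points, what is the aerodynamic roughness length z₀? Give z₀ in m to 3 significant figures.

z₀ ≈ 0.440 m

Log law: V(z) ∝ ln(z/z₀). With r = V₁/V₂ = 23.4/39.62 = 0.59061,
r · ln(z₂/z₀) = ln(z₁/z₀) ⇒ ln z₀ = (ln z₁ − r·ln z₂)/(1 − r)
ln z₀ = (2.30259 − 0.59061×4.46706) / 0.40939 = -0.8200
z₀ = exp(-0.8200) = 0.4404 m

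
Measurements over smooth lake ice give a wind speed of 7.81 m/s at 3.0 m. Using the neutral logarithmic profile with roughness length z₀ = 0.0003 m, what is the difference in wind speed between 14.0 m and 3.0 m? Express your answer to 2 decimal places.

1.31 m/s

Log law: V₂ = V₁ · ln(z₂/z₀)/ln(z₁/z₀) = 7.81 × 10.7508/9.2103 = 9.1162 m/s
ΔV = 9.1162 − 7.81 = 1.3062 m/s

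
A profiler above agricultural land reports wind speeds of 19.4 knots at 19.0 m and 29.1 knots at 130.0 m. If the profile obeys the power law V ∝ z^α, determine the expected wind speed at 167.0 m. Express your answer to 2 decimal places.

First find α: α = ln(V₂/V₁)/ln(z₂/z₁) = ln(29.1/19.4)/ln(130.0/19.0) = 0.40547/1.92310 = 0.2108
Extrapolate from 130.0 m to 167.0 m: V₃ = 29.1 × (167.0/130.0)^0.2108 = 29.1 × 1.0542 = 30.6780 knots

30.68 knots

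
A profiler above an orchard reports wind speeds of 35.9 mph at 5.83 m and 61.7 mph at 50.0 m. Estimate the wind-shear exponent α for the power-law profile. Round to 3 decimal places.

α ≈ 0.252

Power law: V₂/V₁ = (z₂/z₁)^α ⇒ α = ln(V₂/V₁) / ln(z₂/z₁)
α = ln(61.7/35.9) / ln(50.0/5.83) = ln(1.7187) / ln(8.5763)
  = 0.54155 / 2.14901 = 0.25200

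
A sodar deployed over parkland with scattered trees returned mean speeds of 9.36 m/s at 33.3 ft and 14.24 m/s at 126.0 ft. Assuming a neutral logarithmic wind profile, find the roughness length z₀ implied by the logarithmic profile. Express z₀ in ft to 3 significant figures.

Log law: V(z) ∝ ln(z/z₀). With r = V₁/V₂ = 9.36/14.24 = 0.65730,
r · ln(z₂/z₀) = ln(z₁/z₀) ⇒ ln z₀ = (ln z₁ − r·ln z₂)/(1 − r)
ln z₀ = (3.50556 − 0.65730×4.83628) / 0.34270 = 0.9532
z₀ = exp(0.9532) = 2.594 ft

z₀ ≈ 2.59 ft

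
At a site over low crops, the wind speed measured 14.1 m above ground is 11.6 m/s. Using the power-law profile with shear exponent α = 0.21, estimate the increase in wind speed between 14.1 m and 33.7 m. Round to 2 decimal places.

2.33 m/s

Power law: V₂ = V₁ · (z₂/z₁)^α = 11.6 × (2.3901)^0.21 = 13.9291 m/s
ΔV = 13.9291 − 11.6 = 2.3291 m/s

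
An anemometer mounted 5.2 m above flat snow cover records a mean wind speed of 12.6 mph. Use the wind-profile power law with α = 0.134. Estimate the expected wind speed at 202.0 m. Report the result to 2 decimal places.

Power-law profile: V₂ = V₁ · (z₂/z₁)^α
V₂ = 12.6 × (202.0/5.2)^0.134 = 12.6 × (38.8462)^0.134
    = 12.6 × 1.6329 = 20.5752 mph

20.58 mph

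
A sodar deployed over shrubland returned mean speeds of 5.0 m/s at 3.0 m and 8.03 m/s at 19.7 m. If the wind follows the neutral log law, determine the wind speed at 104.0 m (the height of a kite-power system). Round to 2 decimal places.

Log law: V ∝ ln(z/z₀). From the pair, with r = V₁/V₂ = 0.62267,
ln z₀ = (ln z₁ − r·ln z₂)/(1 − r) = (1.0986 − 0.62267×2.9806)/0.37733 = -2.0070 → z₀ = 0.1344 m
V₃ = V₁ · ln(z₃/z₀)/ln(z₁/z₀) = 5.0 × 6.6514/3.1056 = 10.7086 m/s

10.71 m/s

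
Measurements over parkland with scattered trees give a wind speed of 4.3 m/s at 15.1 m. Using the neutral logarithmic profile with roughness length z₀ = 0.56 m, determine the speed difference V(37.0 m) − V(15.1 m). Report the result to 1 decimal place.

1.2 m/s

Log law: V₂ = V₁ · ln(z₂/z₀)/ln(z₁/z₀) = 4.3 × 4.1907/3.2945 = 5.4698 m/s
ΔV = 5.4698 − 4.3 = 1.1698 m/s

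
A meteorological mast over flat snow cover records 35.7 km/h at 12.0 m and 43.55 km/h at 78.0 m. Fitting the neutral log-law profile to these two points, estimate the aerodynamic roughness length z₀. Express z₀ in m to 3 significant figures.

z₀ ≈ 0.00241 m

Log law: V(z) ∝ ln(z/z₀). With r = V₁/V₂ = 35.7/43.55 = 0.81975,
r · ln(z₂/z₀) = ln(z₁/z₀) ⇒ ln z₀ = (ln z₁ − r·ln z₂)/(1 − r)
ln z₀ = (2.48491 − 0.81975×4.35671) / 0.18025 = -6.0276
z₀ = exp(-6.0276) = 0.002411 m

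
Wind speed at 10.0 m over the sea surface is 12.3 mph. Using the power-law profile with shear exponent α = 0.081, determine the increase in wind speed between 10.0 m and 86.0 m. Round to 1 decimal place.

2.3 mph

Power law: V₂ = V₁ · (z₂/z₁)^α = 12.3 × (8.6000)^0.081 = 14.6420 mph
ΔV = 14.6420 − 12.3 = 2.3420 mph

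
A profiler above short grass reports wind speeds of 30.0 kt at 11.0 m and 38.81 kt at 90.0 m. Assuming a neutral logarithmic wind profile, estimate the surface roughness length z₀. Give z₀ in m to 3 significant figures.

Log law: V(z) ∝ ln(z/z₀). With r = V₁/V₂ = 30.0/38.81 = 0.77300,
r · ln(z₂/z₀) = ln(z₁/z₀) ⇒ ln z₀ = (ln z₁ − r·ln z₂)/(1 − r)
ln z₀ = (2.39790 − 0.77300×4.49981) / 0.22700 = -4.7596
z₀ = exp(-4.7596) = 0.008569 m

z₀ ≈ 0.00857 m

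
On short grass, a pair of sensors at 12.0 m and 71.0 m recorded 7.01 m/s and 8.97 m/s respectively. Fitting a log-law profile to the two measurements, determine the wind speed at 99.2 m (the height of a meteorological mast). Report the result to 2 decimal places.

Log law: V ∝ ln(z/z₀). From the pair, with r = V₁/V₂ = 0.78149,
ln z₀ = (ln z₁ − r·ln z₂)/(1 − r) = (2.4849 − 0.78149×4.2627)/0.21851 = -3.8734 → z₀ = 0.02079 m
V₃ = V₁ · ln(z₃/z₀)/ln(z₁/z₀) = 7.01 × 8.4705/6.3583 = 9.3387 m/s

9.34 m/s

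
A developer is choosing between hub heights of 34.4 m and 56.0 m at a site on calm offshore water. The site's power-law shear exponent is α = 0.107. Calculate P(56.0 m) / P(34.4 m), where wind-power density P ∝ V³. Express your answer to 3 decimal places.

1.169

Speed ratio: V_B/V_A = (z_B/z_A)^α = (56.0/34.4)^0.107 = (1.6279)^0.107 = 1.05352
Power-density ratio: P_B/P_A = (V_B/V_A)³ = (1.05352)³ = 1.16932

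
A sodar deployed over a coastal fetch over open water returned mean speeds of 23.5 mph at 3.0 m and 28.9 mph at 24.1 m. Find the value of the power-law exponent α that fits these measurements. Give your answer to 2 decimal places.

Power law: V₂/V₁ = (z₂/z₁)^α ⇒ α = ln(V₂/V₁) / ln(z₂/z₁)
α = ln(28.9/23.5) / ln(24.1/3.0) = ln(1.2298) / ln(8.0333)
  = 0.20684 / 2.08360 = 0.09927

α ≈ 0.10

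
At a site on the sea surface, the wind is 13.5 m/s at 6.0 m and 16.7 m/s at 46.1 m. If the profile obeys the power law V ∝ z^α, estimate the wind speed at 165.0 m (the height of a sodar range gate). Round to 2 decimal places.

19.08 m/s

First find α: α = ln(V₂/V₁)/ln(z₂/z₁) = ln(16.7/13.5)/ln(46.1/6.0) = 0.21272/2.03905 = 0.1043
Extrapolate from 46.1 m to 165.0 m: V₃ = 16.7 × (165.0/46.1)^0.1043 = 16.7 × 1.1423 = 19.0761 m/s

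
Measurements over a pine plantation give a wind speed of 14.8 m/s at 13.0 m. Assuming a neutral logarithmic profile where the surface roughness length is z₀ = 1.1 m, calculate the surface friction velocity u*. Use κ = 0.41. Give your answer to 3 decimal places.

Log law: V(z) = (u*/κ) · ln(z/z₀) ⇒ u* = κ · V / ln(z/z₀)
u* = 0.41 × 14.8 / ln(13.0/1.1) = 0.41 × 14.8 / 2.4696
   = 6.0680 / 2.4696 = 2.4570 m/s

u* ≈ 2.457 m/s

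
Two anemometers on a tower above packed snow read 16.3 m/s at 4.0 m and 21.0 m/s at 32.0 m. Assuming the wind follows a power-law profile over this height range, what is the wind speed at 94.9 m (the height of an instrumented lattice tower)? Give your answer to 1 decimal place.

24.0 m/s

First find α: α = ln(V₂/V₁)/ln(z₂/z₁) = ln(21.0/16.3)/ln(32.0/4.0) = 0.25336/2.07944 = 0.1218
Extrapolate from 32.0 m to 94.9 m: V₃ = 21.0 × (94.9/32.0)^0.1218 = 21.0 × 1.1416 = 23.9741 m/s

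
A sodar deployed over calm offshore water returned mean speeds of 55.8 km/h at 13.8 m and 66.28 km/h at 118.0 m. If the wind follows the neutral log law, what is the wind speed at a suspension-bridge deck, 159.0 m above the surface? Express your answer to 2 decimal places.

Log law: V ∝ ln(z/z₀). From the pair, with r = V₁/V₂ = 0.84188,
ln z₀ = (ln z₁ − r·ln z₂)/(1 − r) = (2.6247 − 0.84188×4.7707)/0.15812 = -8.8016 → z₀ = 0.0001505 m
V₃ = V₁ · ln(z₃/z₀)/ln(z₁/z₀) = 55.8 × 13.8705/11.4263 = 67.7363 km/h

67.74 km/h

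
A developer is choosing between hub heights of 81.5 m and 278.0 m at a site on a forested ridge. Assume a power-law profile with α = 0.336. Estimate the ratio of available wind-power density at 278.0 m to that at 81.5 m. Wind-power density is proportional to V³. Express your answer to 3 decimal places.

Speed ratio: V_B/V_A = (z_B/z_A)^α = (278.0/81.5)^0.336 = (3.4110)^0.336 = 1.51025
Power-density ratio: P_B/P_A = (V_B/V_A)³ = (1.51025)³ = 3.44469

3.445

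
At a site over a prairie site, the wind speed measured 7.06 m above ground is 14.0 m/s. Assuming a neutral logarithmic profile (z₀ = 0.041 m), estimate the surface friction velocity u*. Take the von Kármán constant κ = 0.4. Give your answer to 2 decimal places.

u* ≈ 1.09 m/s

Log law: V(z) = (u*/κ) · ln(z/z₀) ⇒ u* = κ · V / ln(z/z₀)
u* = 0.4 × 14.0 / ln(7.06/0.041) = 0.4 × 14.0 / 5.1486
   = 5.6000 / 5.1486 = 1.0877 m/s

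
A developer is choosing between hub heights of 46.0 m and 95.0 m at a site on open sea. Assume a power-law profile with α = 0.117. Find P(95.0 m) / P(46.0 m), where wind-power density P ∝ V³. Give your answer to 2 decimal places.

Speed ratio: V_B/V_A = (z_B/z_A)^α = (95.0/46.0)^0.117 = (2.0652)^0.117 = 1.08856
Power-density ratio: P_B/P_A = (V_B/V_A)³ = (1.08856)³ = 1.28989

1.29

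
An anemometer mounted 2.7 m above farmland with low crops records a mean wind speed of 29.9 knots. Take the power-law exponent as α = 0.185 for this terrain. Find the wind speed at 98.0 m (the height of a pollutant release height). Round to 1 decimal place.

58.1 knots

Power-law profile: V₂ = V₁ · (z₂/z₁)^α
V₂ = 29.9 × (98.0/2.7)^0.185 = 29.9 × (36.2963)^0.185
    = 29.9 × 1.9435 = 58.1093 knots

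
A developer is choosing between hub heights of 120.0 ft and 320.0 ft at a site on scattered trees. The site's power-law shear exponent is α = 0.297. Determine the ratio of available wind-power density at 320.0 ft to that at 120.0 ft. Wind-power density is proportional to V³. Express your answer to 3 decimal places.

2.396

Speed ratio: V_B/V_A = (z_B/z_A)^α = (320.0/120.0)^0.297 = (2.6667)^0.297 = 1.33817
Power-density ratio: P_B/P_A = (V_B/V_A)³ = (1.33817)³ = 2.39628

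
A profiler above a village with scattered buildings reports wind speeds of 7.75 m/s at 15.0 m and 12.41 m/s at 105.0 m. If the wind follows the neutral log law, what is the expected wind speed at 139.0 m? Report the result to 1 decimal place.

Log law: V ∝ ln(z/z₀). From the pair, with r = V₁/V₂ = 0.62450,
ln z₀ = (ln z₁ − r·ln z₂)/(1 − r) = (2.7081 − 0.62450×4.6540)/0.37550 = -0.5282 → z₀ = 0.5897 m
V₃ = V₁ · ln(z₃/z₀)/ln(z₁/z₀) = 7.75 × 5.4626/3.2362 = 13.0818 m/s

13.1 m/s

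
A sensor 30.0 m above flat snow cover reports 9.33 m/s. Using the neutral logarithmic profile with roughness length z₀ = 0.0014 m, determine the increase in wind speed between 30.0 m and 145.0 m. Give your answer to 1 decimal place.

1.5 m/s

Log law: V₂ = V₁ · ln(z₂/z₀)/ln(z₁/z₀) = 9.33 × 11.5480/9.9725 = 10.8040 m/s
ΔV = 10.8040 − 9.33 = 1.4740 m/s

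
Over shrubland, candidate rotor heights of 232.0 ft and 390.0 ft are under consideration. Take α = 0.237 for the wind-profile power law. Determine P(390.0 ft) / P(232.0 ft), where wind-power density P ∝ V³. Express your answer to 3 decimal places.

1.447

Speed ratio: V_B/V_A = (z_B/z_A)^α = (390.0/232.0)^0.237 = (1.6810)^0.237 = 1.13100
Power-density ratio: P_B/P_A = (V_B/V_A)³ = (1.13100)³ = 1.44672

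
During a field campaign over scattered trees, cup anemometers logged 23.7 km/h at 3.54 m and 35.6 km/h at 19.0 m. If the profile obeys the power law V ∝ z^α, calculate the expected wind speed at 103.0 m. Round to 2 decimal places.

53.60 km/h

First find α: α = ln(V₂/V₁)/ln(z₂/z₁) = ln(35.6/23.7)/ln(19.0/3.54) = 0.40687/1.68031 = 0.2421
Extrapolate from 19.0 m to 103.0 m: V₃ = 35.6 × (103.0/19.0)^0.2421 = 35.6 × 1.5057 = 53.6045 km/h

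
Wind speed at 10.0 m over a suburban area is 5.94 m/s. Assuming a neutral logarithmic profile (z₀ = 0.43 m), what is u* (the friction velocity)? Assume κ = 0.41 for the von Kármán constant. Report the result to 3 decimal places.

Log law: V(z) = (u*/κ) · ln(z/z₀) ⇒ u* = κ · V / ln(z/z₀)
u* = 0.41 × 5.94 / ln(10.0/0.43) = 0.41 × 5.94 / 3.1466
   = 2.4354 / 3.1466 = 0.7740 m/s

u* ≈ 0.774 m/s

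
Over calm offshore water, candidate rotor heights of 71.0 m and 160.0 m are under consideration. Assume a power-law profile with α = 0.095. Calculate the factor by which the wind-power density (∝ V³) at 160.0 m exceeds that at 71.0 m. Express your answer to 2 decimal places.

Speed ratio: V_B/V_A = (z_B/z_A)^α = (160.0/71.0)^0.095 = (2.2535)^0.095 = 1.08024
Power-density ratio: P_B/P_A = (V_B/V_A)³ = (1.08024)³ = 1.26057

1.26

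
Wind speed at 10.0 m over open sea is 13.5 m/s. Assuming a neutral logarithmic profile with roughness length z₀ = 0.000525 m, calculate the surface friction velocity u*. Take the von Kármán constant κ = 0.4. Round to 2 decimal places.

Log law: V(z) = (u*/κ) · ln(z/z₀) ⇒ u* = κ · V / ln(z/z₀)
u* = 0.4 × 13.5 / ln(10.0/0.000525) = 0.4 × 13.5 / 9.8547
   = 5.4000 / 9.8547 = 0.5480 m/s

u* ≈ 0.55 m/s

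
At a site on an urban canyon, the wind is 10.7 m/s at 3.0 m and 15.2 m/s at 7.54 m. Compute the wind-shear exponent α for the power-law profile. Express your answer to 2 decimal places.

Power law: V₂/V₁ = (z₂/z₁)^α ⇒ α = ln(V₂/V₁) / ln(z₂/z₁)
α = ln(15.2/10.7) / ln(7.54/3.0) = ln(1.4206) / ln(2.5133)
  = 0.35105 / 0.92161 = 0.38091

α ≈ 0.38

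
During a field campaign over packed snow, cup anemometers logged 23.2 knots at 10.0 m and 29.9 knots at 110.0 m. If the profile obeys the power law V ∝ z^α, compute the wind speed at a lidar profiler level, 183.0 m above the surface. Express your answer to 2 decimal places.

31.55 knots

First find α: α = ln(V₂/V₁)/ln(z₂/z₁) = ln(29.9/23.2)/ln(110.0/10.0) = 0.25371/2.39790 = 0.1058
Extrapolate from 110.0 m to 183.0 m: V₃ = 29.9 × (183.0/110.0)^0.1058 = 29.9 × 1.0553 = 31.5544 knots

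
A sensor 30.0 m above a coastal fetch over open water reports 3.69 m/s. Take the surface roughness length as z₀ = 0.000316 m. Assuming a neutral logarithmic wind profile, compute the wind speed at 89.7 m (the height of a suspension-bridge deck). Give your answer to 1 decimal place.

4.0 m/s

Log law: V(z) ∝ ln(z/z₀), so V₂/V₁ = ln(z₂/z₀) / ln(z₁/z₀).
ln(89.7/0.000316) = 12.5562, ln(30.0/0.000316) = 11.4610
V₂ = 3.69 × 12.5562/11.4610 = 3.69 × 1.0956 = 4.0426 m/s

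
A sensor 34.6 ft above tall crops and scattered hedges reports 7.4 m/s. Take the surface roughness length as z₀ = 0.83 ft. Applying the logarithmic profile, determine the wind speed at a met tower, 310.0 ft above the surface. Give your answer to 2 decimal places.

11.75 m/s

Log law: V(z) ∝ ln(z/z₀), so V₂/V₁ = ln(z₂/z₀) / ln(z₁/z₀).
ln(310.0/0.83) = 5.9229, ln(34.6/0.83) = 3.7302
V₂ = 7.4 × 5.9229/3.7302 = 7.4 × 1.5878 = 11.7500 m/s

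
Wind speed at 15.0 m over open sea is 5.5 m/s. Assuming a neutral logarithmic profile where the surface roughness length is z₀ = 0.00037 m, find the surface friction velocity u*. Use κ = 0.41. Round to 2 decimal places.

u* ≈ 0.21 m/s

Log law: V(z) = (u*/κ) · ln(z/z₀) ⇒ u* = κ · V / ln(z/z₀)
u* = 0.41 × 5.5 / ln(15.0/0.00037) = 0.41 × 5.5 / 10.6101
   = 2.2550 / 10.6101 = 0.2125 m/s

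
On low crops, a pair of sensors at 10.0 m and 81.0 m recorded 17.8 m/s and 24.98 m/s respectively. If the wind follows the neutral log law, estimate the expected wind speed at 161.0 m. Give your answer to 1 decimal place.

27.3 m/s

Log law: V ∝ ln(z/z₀). From the pair, with r = V₁/V₂ = 0.71257,
ln z₀ = (ln z₁ − r·ln z₂)/(1 − r) = (2.3026 − 0.71257×4.3944)/0.28743 = -2.8834 → z₀ = 0.05595 m
V₃ = V₁ · ln(z₃/z₀)/ln(z₁/z₀) = 17.8 × 7.9648/5.1860 = 27.3379 m/s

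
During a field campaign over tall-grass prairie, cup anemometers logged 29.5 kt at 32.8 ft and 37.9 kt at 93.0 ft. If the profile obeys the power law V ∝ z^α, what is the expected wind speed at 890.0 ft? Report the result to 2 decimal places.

First find α: α = ln(V₂/V₁)/ln(z₂/z₁) = ln(37.9/29.5)/ln(93.0/32.8) = 0.25056/1.04217 = 0.2404
Extrapolate from 93.0 ft to 890.0 ft: V₃ = 37.9 × (890.0/93.0)^0.2404 = 37.9 × 1.7212 = 65.2335 kt

65.23 kt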